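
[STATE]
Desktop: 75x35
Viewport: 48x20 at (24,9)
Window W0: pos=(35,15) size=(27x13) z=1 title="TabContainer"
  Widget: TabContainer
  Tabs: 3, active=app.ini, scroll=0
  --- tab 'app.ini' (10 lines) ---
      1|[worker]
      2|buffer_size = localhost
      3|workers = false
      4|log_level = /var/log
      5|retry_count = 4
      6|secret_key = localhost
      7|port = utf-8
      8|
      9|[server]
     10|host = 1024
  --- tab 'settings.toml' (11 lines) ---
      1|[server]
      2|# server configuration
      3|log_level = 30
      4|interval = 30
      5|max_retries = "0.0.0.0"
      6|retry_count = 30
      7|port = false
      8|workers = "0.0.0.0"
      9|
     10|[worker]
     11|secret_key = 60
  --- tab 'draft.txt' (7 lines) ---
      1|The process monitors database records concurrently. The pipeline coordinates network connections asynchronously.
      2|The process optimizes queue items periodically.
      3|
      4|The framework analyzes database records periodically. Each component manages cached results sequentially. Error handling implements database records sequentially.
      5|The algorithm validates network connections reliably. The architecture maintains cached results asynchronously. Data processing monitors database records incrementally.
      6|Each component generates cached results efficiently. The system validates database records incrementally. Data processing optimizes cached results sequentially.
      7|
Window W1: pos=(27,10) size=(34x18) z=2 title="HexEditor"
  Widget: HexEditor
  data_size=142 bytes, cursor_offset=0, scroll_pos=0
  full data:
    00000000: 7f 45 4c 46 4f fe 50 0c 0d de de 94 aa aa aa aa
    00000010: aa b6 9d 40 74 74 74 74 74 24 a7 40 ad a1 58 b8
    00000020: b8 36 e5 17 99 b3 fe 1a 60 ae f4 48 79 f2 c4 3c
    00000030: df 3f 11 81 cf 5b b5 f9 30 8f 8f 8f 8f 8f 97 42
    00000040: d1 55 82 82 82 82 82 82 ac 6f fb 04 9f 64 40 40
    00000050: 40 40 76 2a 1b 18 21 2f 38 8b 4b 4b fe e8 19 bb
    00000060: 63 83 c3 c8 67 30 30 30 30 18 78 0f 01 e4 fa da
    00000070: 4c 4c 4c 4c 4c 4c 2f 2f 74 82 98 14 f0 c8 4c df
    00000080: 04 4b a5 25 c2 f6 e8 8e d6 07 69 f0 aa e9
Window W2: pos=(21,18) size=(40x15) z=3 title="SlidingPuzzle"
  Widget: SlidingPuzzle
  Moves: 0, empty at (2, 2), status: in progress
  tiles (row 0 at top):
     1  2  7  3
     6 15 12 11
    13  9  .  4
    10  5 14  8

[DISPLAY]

                                                
   ┏━━━━━━━━━━━━━━━━━━━━━━━━━━━━━━━━┓           
   ┃ HexEditor                      ┃           
   ┠────────────────────────────────┨           
   ┃00000000  7F 45 4c 46 4f fe 50 0┃           
   ┃00000010  aa b6 9d 40 74 74 74 7┃           
   ┃00000020  b8 36 e5 17 99 b3 fe 1┃┓          
   ┃00000030  df 3f 11 81 cf 5b b5 f┃┃          
   ┃00000040  d1 55 82 82 82 82 82 8┃┨          
━━━━━━━━━━━━━━━━━━━━━━━━━━━━━━━━━━━━┓┃          
lidingPuzzle                        ┃┃          
────────────────────────────────────┨┃          
───┬────┬────┬────┐                 ┃┃          
 1 │  2 │  7 │  3 │                 ┃┃          
───┼────┼────┼────┤                 ┃┃          
 6 │ 15 │ 12 │ 11 │                 ┃┃          
───┼────┼────┼────┤                 ┃┃          
13 │  9 │    │  4 │                 ┃┃          
───┼────┼────┼────┤                 ┃┛          
10 │  5 │ 14 │  8 │                 ┃           


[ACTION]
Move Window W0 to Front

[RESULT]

                                                
   ┏━━━━━━━━━━━━━━━━━━━━━━━━━━━━━━━━┓           
   ┃ HexEditor                      ┃           
   ┠────────────────────────────────┨           
   ┃00000000  7F 45 4c 46 4f fe 50 0┃           
   ┃00000010  aa b6 9d 40 74 74 74 7┃           
   ┃0000002┏━━━━━━━━━━━━━━━━━━━━━━━━━┓          
   ┃0000003┃ TabContainer            ┃          
   ┃0000004┠─────────────────────────┨          
━━━━━━━━━━━┃[app.ini]│ settings.toml ┃          
lidingPuzzl┃─────────────────────────┃          
───────────┃[worker]                 ┃          
───┬────┬──┃buffer_size = localhost  ┃          
 1 │  2 │  ┃workers = false          ┃          
───┼────┼──┃log_level = /var/log     ┃          
 6 │ 15 │ 1┃retry_count = 4          ┃          
───┼────┼──┃secret_key = localhost   ┃          
13 │  9 │  ┃port = utf-8             ┃          
───┼────┼──┗━━━━━━━━━━━━━━━━━━━━━━━━━┛          
10 │  5 │ 14 │  8 │                 ┃           


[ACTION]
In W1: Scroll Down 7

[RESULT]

                                                
   ┏━━━━━━━━━━━━━━━━━━━━━━━━━━━━━━━━┓           
   ┃ HexEditor                      ┃           
   ┠────────────────────────────────┨           
   ┃00000070  4c 4c 4c 4c 4c 4c 2f 2┃           
   ┃00000080  04 4b a5 25 c2 f6 e8 8┃           
   ┃       ┏━━━━━━━━━━━━━━━━━━━━━━━━━┓          
   ┃       ┃ TabContainer            ┃          
   ┃       ┠─────────────────────────┨          
━━━━━━━━━━━┃[app.ini]│ settings.toml ┃          
lidingPuzzl┃─────────────────────────┃          
───────────┃[worker]                 ┃          
───┬────┬──┃buffer_size = localhost  ┃          
 1 │  2 │  ┃workers = false          ┃          
───┼────┼──┃log_level = /var/log     ┃          
 6 │ 15 │ 1┃retry_count = 4          ┃          
───┼────┼──┃secret_key = localhost   ┃          
13 │  9 │  ┃port = utf-8             ┃          
───┼────┼──┗━━━━━━━━━━━━━━━━━━━━━━━━━┛          
10 │  5 │ 14 │  8 │                 ┃           


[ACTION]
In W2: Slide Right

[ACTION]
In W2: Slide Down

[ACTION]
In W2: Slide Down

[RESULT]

                                                
   ┏━━━━━━━━━━━━━━━━━━━━━━━━━━━━━━━━┓           
   ┃ HexEditor                      ┃           
   ┠────────────────────────────────┨           
   ┃00000070  4c 4c 4c 4c 4c 4c 2f 2┃           
   ┃00000080  04 4b a5 25 c2 f6 e8 8┃           
   ┃       ┏━━━━━━━━━━━━━━━━━━━━━━━━━┓          
   ┃       ┃ TabContainer            ┃          
   ┃       ┠─────────────────────────┨          
━━━━━━━━━━━┃[app.ini]│ settings.toml ┃          
lidingPuzzl┃─────────────────────────┃          
───────────┃[worker]                 ┃          
───┬────┬──┃buffer_size = localhost  ┃          
 1 │    │  ┃workers = false          ┃          
───┼────┼──┃log_level = /var/log     ┃          
 6 │  2 │ 1┃retry_count = 4          ┃          
───┼────┼──┃secret_key = localhost   ┃          
13 │ 15 │  ┃port = utf-8             ┃          
───┼────┼──┗━━━━━━━━━━━━━━━━━━━━━━━━━┛          
10 │  5 │ 14 │  8 │                 ┃           


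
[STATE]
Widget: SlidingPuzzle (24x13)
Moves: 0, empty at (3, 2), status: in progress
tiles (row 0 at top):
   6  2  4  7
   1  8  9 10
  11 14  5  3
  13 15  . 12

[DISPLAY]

┌────┬────┬────┬────┐   
│  6 │  2 │  4 │  7 │   
├────┼────┼────┼────┤   
│  1 │  8 │  9 │ 10 │   
├────┼────┼────┼────┤   
│ 11 │ 14 │  5 │  3 │   
├────┼────┼────┼────┤   
│ 13 │ 15 │    │ 12 │   
└────┴────┴────┴────┘   
Moves: 0                
                        
                        
                        


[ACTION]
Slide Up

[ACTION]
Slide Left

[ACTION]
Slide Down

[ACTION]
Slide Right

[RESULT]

┌────┬────┬────┬────┐   
│  6 │  2 │  4 │  7 │   
├────┼────┼────┼────┤   
│  1 │  8 │  9 │ 10 │   
├────┼────┼────┼────┤   
│ 11 │ 14 │    │  5 │   
├────┼────┼────┼────┤   
│ 13 │ 15 │ 12 │  3 │   
└────┴────┴────┴────┘   
Moves: 3                
                        
                        
                        


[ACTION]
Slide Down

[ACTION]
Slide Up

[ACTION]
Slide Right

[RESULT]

┌────┬────┬────┬────┐   
│  6 │  2 │  4 │  7 │   
├────┼────┼────┼────┤   
│  1 │  8 │  9 │ 10 │   
├────┼────┼────┼────┤   
│ 11 │    │ 14 │  5 │   
├────┼────┼────┼────┤   
│ 13 │ 15 │ 12 │  3 │   
└────┴────┴────┴────┘   
Moves: 6                
                        
                        
                        


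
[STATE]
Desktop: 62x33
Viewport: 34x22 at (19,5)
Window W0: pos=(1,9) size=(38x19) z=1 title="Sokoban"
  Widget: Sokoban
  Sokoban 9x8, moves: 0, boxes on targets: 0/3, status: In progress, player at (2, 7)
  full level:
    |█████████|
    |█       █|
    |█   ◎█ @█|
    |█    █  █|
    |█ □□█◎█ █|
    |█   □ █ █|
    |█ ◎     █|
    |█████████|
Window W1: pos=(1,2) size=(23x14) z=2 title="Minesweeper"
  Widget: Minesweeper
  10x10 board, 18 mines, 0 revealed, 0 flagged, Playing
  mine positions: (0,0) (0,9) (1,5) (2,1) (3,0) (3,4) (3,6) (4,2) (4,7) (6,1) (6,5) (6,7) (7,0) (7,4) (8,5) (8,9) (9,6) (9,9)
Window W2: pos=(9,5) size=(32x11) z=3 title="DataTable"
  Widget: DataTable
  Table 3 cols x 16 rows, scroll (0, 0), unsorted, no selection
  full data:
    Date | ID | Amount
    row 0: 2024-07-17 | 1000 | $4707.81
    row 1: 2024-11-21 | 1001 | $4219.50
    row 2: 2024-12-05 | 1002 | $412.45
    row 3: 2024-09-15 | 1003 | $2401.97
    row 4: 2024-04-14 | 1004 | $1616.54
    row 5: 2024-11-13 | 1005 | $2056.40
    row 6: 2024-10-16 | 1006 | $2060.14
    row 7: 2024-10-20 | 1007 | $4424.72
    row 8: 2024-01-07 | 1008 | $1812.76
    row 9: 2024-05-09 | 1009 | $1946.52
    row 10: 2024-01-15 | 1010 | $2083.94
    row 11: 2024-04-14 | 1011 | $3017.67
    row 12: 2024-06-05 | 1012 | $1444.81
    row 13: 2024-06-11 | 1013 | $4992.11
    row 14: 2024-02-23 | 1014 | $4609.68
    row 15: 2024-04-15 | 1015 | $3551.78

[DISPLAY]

━━━━━━━━━━━━━━━━━━━━━┓            
e                    ┃            
─────────────────────┨            
 │ID  │Amount        ┃            
─┼────┼────────      ┃            
7│1000│$4707.81      ┃            
1│1001│$4219.50      ┃            
5│1002│$412.45       ┃            
5│1003│$2401.97      ┃            
4│1004│$1616.54      ┃            
━━━━━━━━━━━━━━━━━━━━━┛            
                   ┃              
                   ┃              
                   ┃              
                   ┃              
                   ┃              
                   ┃              
                   ┃              
                   ┃              
                   ┃              
                   ┃              
                   ┃              


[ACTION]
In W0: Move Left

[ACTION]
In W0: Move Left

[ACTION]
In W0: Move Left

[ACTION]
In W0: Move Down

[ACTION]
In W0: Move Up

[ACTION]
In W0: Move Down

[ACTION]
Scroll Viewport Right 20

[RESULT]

━━━━━━━━━━━━┓                     
            ┃                     
────────────┨                     
ount        ┃                     
──────      ┃                     
707.81      ┃                     
219.50      ┃                     
12.45       ┃                     
401.97      ┃                     
616.54      ┃                     
━━━━━━━━━━━━┛                     
          ┃                       
          ┃                       
          ┃                       
          ┃                       
          ┃                       
          ┃                       
          ┃                       
          ┃                       
          ┃                       
          ┃                       
          ┃                       


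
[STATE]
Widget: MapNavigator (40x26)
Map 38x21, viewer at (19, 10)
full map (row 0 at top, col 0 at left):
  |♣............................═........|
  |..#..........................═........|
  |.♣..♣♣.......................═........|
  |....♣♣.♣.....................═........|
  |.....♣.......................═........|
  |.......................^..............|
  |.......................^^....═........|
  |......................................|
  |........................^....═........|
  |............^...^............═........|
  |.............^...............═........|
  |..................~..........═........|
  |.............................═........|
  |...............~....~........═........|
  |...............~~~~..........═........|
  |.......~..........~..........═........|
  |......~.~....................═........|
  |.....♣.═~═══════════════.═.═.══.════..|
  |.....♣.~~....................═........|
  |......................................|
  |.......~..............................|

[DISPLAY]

                                        
                                        
                                        
 ♣............................═........ 
 ..#..........................═........ 
 .♣..♣♣.......................═........ 
 ....♣♣.♣.....................═........ 
 .....♣.......................═........ 
 .......................^.............. 
 .......................^^....═........ 
 ...................................... 
 ........................^....═........ 
 ............^...^............═........ 
 .............^.....@.........═........ 
 ..................~..........═........ 
 .............................═........ 
 ...............~....~........═........ 
 ...............~~~~..........═........ 
 .......~..........~..........═........ 
 ......~.~....................═........ 
 .....♣.═~═══════════════.═.═.══.════.. 
 .....♣.~~....................═........ 
 ...................................... 
 .......~.............................. 
                                        
                                        


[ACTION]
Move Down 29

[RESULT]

 ...................................... 
 ........................^....═........ 
 ............^...^............═........ 
 .............^...............═........ 
 ..................~..........═........ 
 .............................═........ 
 ...............~....~........═........ 
 ...............~~~~..........═........ 
 .......~..........~..........═........ 
 ......~.~....................═........ 
 .....♣.═~═══════════════.═.═.══.════.. 
 .....♣.~~....................═........ 
 ...................................... 
 .......~...........@.................. 
                                        
                                        
                                        
                                        
                                        
                                        
                                        
                                        
                                        
                                        
                                        
                                        


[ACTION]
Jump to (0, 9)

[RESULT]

                                        
                                        
                                        
                                        
                    ♣...................
                    ..#.................
                    .♣..♣♣..............
                    ....♣♣.♣............
                    .....♣..............
                    ....................
                    ....................
                    ....................
                    ....................
                    @...........^...^...
                    .............^......
                    ..................~.
                    ....................
                    ...............~....
                    ...............~~~~.
                    .......~..........~.
                    ......~.~...........
                    .....♣.═~═══════════
                    .....♣.~~...........
                    ....................
                    .......~............
                                        


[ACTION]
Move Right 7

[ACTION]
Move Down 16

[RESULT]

             ...........................
             ........................^..
             ............^...^..........
             .............^.............
             ..................~........
             ...........................
             ...............~....~......
             ...............~~~~........
             .......~..........~........
             ......~.~..................
             .....♣.═~═══════════════.═.
             .....♣.~~..................
             ...........................
             .......@...................
                                        
                                        
                                        
                                        
                                        
                                        
                                        
                                        
                                        
                                        
                                        
                                        


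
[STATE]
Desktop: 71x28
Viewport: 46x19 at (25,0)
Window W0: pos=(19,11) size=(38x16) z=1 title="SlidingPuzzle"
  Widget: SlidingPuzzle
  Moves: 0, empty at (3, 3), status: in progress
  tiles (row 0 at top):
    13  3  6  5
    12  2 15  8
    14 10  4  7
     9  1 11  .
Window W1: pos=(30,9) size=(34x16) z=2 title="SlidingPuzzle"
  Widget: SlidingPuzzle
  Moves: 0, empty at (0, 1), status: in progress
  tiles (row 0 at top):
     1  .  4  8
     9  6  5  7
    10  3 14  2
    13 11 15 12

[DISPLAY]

                                              
                                              
                                              
                                              
                                              
                                              
                                              
                                              
                                              
     ┏━━━━━━━━━━━━━━━━━━━━━━━━━━━━━━━━┓       
     ┃ SlidingPuzzle                  ┃       
━━━━━┠────────────────────────────────┨       
ingPu┃┌────┬────┬────┬────┐           ┃       
─────┃│  1 │    │  4 │  8 │           ┃       
┬────┃├────┼────┼────┼────┤           ┃       
│  3 ┃│  9 │  6 │  5 │  7 │           ┃       
┼────┃├────┼────┼────┼────┤           ┃       
│  2 ┃│ 10 │  3 │ 14 │  2 │           ┃       
┼────┃├────┼────┼────┼────┤           ┃       


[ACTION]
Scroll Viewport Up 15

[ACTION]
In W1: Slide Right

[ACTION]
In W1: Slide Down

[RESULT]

                                              
                                              
                                              
                                              
                                              
                                              
                                              
                                              
                                              
     ┏━━━━━━━━━━━━━━━━━━━━━━━━━━━━━━━━┓       
     ┃ SlidingPuzzle                  ┃       
━━━━━┠────────────────────────────────┨       
ingPu┃┌────┬────┬────┬────┐           ┃       
─────┃│    │  1 │  4 │  8 │           ┃       
┬────┃├────┼────┼────┼────┤           ┃       
│  3 ┃│  9 │  6 │  5 │  7 │           ┃       
┼────┃├────┼────┼────┼────┤           ┃       
│  2 ┃│ 10 │  3 │ 14 │  2 │           ┃       
┼────┃├────┼────┼────┼────┤           ┃       


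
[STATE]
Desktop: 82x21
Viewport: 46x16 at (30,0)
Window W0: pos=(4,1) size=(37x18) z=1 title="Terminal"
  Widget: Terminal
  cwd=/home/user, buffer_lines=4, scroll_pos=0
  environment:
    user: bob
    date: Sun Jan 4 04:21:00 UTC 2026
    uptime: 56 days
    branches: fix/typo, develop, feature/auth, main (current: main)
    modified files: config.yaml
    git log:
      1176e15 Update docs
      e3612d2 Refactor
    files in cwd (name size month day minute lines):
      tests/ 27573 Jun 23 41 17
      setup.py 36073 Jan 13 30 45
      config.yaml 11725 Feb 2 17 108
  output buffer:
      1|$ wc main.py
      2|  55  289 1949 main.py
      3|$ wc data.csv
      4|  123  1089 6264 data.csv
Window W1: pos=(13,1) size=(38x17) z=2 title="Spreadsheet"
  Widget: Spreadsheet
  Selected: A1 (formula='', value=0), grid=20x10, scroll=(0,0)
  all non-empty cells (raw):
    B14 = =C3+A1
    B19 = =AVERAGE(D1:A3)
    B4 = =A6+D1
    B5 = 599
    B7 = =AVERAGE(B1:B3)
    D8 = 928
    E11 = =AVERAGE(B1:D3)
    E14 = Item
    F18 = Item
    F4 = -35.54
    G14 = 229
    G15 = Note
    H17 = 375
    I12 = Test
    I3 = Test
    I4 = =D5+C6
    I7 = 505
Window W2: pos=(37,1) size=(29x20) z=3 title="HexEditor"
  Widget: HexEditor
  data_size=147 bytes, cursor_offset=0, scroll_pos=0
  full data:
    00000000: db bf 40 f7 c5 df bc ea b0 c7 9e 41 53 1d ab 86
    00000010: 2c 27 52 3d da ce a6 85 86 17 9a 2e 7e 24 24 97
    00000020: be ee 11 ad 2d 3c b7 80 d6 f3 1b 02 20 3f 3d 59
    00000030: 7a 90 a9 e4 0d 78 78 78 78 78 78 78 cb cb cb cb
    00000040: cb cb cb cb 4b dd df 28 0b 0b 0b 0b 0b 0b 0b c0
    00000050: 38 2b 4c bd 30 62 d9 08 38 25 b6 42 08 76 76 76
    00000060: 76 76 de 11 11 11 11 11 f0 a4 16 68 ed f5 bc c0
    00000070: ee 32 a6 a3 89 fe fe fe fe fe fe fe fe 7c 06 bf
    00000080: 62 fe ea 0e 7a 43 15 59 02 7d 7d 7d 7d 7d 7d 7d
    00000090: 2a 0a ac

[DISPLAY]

                                              
━━━━━━━┏━━━━━━━━━━━━━━━━━━━━━━━━━━━┓          
       ┃ HexEditor                 ┃          
───────┠───────────────────────────┨          
       ┃00000000  DB bf 40 f7 c5 df┃          
       ┃00000010  2c 27 52 3d da ce┃          
-------┃00000020  be ee 11 ad 2d 3c┃          
   0   ┃00000030  7a 90 a9 e4 0d 78┃          
   0   ┃00000040  cb cb cb cb 4b dd┃          
   0   ┃00000050  38 2b 4c bd 30 62┃          
   0   ┃00000060  76 76 de 11 11 11┃          
 599   ┃00000070  ee 32 a6 a3 89 fe┃          
   0   ┃00000080  62 fe ea 0e 7a 43┃          
   0   ┃00000090  2a 0a ac         ┃          
   0   ┃                           ┃          
   0   ┃                           ┃          


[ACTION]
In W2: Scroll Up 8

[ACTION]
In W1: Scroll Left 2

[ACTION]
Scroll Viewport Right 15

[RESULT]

                                              
━┏━━━━━━━━━━━━━━━━━━━━━━━━━━━┓                
 ┃ HexEditor                 ┃                
─┠───────────────────────────┨                
 ┃00000000  DB bf 40 f7 c5 df┃                
 ┃00000010  2c 27 52 3d da ce┃                
-┃00000020  be ee 11 ad 2d 3c┃                
 ┃00000030  7a 90 a9 e4 0d 78┃                
 ┃00000040  cb cb cb cb 4b dd┃                
 ┃00000050  38 2b 4c bd 30 62┃                
 ┃00000060  76 76 de 11 11 11┃                
 ┃00000070  ee 32 a6 a3 89 fe┃                
 ┃00000080  62 fe ea 0e 7a 43┃                
 ┃00000090  2a 0a ac         ┃                
 ┃                           ┃                
 ┃                           ┃                


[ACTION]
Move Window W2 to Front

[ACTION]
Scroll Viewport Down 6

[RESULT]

 ┃00000010  2c 27 52 3d da ce┃                
-┃00000020  be ee 11 ad 2d 3c┃                
 ┃00000030  7a 90 a9 e4 0d 78┃                
 ┃00000040  cb cb cb cb 4b dd┃                
 ┃00000050  38 2b 4c bd 30 62┃                
 ┃00000060  76 76 de 11 11 11┃                
 ┃00000070  ee 32 a6 a3 89 fe┃                
 ┃00000080  62 fe ea 0e 7a 43┃                
 ┃00000090  2a 0a ac         ┃                
 ┃                           ┃                
 ┃                           ┃                
 ┃                           ┃                
━┃                           ┃                
━┃                           ┃                
 ┃                           ┃                
 ┗━━━━━━━━━━━━━━━━━━━━━━━━━━━┛                


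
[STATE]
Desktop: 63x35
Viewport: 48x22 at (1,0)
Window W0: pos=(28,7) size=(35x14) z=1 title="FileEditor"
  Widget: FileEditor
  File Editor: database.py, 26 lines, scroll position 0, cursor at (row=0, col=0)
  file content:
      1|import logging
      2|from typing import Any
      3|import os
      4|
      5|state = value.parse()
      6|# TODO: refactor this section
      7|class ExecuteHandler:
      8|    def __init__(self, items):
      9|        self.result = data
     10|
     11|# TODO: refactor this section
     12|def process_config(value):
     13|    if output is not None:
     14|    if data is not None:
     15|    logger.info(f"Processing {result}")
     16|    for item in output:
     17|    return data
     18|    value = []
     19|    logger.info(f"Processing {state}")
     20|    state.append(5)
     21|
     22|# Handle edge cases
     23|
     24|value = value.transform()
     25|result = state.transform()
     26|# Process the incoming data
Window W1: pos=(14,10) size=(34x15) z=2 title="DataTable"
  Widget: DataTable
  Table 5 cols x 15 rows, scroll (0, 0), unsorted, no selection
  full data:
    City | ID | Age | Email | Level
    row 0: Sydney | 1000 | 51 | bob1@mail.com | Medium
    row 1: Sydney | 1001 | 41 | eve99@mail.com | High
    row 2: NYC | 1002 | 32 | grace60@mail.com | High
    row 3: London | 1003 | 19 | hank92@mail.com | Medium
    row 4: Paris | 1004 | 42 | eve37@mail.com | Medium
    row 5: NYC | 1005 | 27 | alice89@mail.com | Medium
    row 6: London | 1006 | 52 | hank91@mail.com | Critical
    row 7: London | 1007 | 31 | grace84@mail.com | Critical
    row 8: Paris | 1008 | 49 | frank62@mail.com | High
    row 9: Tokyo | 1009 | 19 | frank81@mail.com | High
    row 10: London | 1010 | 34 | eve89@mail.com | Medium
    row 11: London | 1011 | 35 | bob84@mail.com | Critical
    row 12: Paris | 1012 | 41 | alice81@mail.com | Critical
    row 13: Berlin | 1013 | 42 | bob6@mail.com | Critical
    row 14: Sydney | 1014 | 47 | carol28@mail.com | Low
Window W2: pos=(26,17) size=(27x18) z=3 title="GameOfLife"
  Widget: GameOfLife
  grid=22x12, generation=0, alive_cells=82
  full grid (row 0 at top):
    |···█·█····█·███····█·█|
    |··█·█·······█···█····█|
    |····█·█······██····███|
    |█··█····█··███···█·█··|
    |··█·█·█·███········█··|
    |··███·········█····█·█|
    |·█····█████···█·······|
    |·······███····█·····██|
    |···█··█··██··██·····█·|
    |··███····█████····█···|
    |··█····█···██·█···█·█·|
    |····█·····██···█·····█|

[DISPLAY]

                                                
                                                
                                                
                                                
                                                
                                                
                                                
                           ┏━━━━━━━━━━━━━━━━━━━━
                           ┃ FileEditor         
                           ┠────────────────────
             ┏━━━━━━━━━━━━━━━━━━━━━━━━━━━━━━━━┓ 
             ┃ DataTable                      ┃A
             ┠────────────────────────────────┨ 
             ┃City  │ID  │Age│Email           ┃ 
             ┃──────┼────┼───┼────────────────┃(
             ┃Sydney│1000│51 │bob1@mail.com   ┃i
             ┃Sydney│1001│41 │eve99@mail.com  ┃r
             ┃NYC   │1002┏━━━━━━━━━━━━━━━━━━━━━━
             ┃London│1003┃ GameOfLife           
             ┃Paris │1004┠──────────────────────
             ┃NYC   │1005┃Gen: 0                
             ┃London│1006┃···█·█····█·███····█·█


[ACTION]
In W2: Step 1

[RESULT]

                                                
                                                
                                                
                                                
                                                
                                                
                                                
                           ┏━━━━━━━━━━━━━━━━━━━━
                           ┃ FileEditor         
                           ┠────────────────────
             ┏━━━━━━━━━━━━━━━━━━━━━━━━━━━━━━━━┓ 
             ┃ DataTable                      ┃A
             ┠────────────────────────────────┨ 
             ┃City  │ID  │Age│Email           ┃ 
             ┃──────┼────┼───┼────────────────┃(
             ┃Sydney│1000│51 │bob1@mail.com   ┃i
             ┃Sydney│1001│41 │eve99@mail.com  ┃r
             ┃NYC   │1002┏━━━━━━━━━━━━━━━━━━━━━━
             ┃London│1003┃ GameOfLife           
             ┃Paris │1004┠──────────────────────
             ┃NYC   │1005┃Gen: 1                
             ┃London│1006┃···██······███······█·


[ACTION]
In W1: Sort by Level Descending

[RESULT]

                                                
                                                
                                                
                                                
                                                
                                                
                                                
                           ┏━━━━━━━━━━━━━━━━━━━━
                           ┃ FileEditor         
                           ┠────────────────────
             ┏━━━━━━━━━━━━━━━━━━━━━━━━━━━━━━━━┓ 
             ┃ DataTable                      ┃A
             ┠────────────────────────────────┨ 
             ┃City  │ID  │Age│Email           ┃ 
             ┃──────┼────┼───┼────────────────┃(
             ┃Sydney│1000│51 │bob1@mail.com   ┃i
             ┃London│1003│19 │hank92@mail.com ┃r
             ┃Paris │1004┏━━━━━━━━━━━━━━━━━━━━━━
             ┃NYC   │1005┃ GameOfLife           
             ┃London│1010┠──────────────────────
             ┃Sydney│1014┃Gen: 1                
             ┃Sydney│1001┃···██······███······█·


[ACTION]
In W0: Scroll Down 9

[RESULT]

                                                
                                                
                                                
                                                
                                                
                                                
                                                
                           ┏━━━━━━━━━━━━━━━━━━━━
                           ┃ FileEditor         
                           ┠────────────────────
             ┏━━━━━━━━━━━━━━━━━━━━━━━━━━━━━━━━┓ 
             ┃ DataTable                      ┃i
             ┠────────────────────────────────┨v
             ┃City  │ID  │Age│Email           ┃t
             ┃──────┼────┼───┼────────────────┃N
             ┃Sydney│1000│51 │bob1@mail.com   ┃r
             ┃London│1003│19 │hank92@mail.com ┃p
             ┃Paris │1004┏━━━━━━━━━━━━━━━━━━━━━━
             ┃NYC   │1005┃ GameOfLife           
             ┃London│1010┠──────────────────────
             ┃Sydney│1014┃Gen: 1                
             ┃Sydney│1001┃···██······███······█·


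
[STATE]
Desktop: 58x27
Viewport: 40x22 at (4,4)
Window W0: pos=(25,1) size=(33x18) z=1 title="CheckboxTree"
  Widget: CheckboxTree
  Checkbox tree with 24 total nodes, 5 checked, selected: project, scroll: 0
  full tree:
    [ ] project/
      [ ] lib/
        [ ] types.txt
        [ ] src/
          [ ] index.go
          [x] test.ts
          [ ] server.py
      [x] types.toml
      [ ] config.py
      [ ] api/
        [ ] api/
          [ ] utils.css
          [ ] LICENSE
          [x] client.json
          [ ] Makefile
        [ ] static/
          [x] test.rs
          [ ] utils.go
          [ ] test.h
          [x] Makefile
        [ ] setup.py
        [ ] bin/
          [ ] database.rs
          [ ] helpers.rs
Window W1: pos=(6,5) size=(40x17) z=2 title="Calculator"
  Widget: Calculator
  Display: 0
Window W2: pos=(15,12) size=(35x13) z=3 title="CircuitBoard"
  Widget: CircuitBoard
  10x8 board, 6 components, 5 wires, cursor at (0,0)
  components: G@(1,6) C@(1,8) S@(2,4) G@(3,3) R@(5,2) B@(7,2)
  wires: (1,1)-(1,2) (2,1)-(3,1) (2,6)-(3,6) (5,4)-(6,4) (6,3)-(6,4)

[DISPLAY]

                     ┃>[-] project/     
  ┏━━━━━━━━━━━━━━━━━━━━━━━━━━━━━━━━━━━━━
  ┃ Calculator                          
  ┠─────────────────────────────────────
  ┃                                     
  ┃┌───┬───┬───┬───┐                    
  ┃│ 7 │ 8 │ 9 │ ÷ │                    
  ┃├───┼───┼───┼───┤                    
  ┃│ 4 │ 5 ┏━━━━━━━━━━━━━━━━━━━━━━━━━━━━
  ┃├───┼───┃ CircuitBoard               
  ┃│ 1 │ 2 ┠────────────────────────────
  ┃├───┼───┃   0 1 2 3 4 5 6 7 8 9      
  ┃│ 0 │ . ┃0  [.]                      
  ┃├───┼───┃                            
  ┃│ C │ MC┃1       · ─ ·               
  ┃└───┴───┃                            
  ┃        ┃2       ·           S       
  ┗━━━━━━━━┃        │                   
           ┃3       ·       G           
           ┃                            
           ┗━━━━━━━━━━━━━━━━━━━━━━━━━━━━
                                        


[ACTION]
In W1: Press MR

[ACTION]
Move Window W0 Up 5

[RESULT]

                     ┃   [-] lib/       
  ┏━━━━━━━━━━━━━━━━━━━━━━━━━━━━━━━━━━━━━
  ┃ Calculator                          
  ┠─────────────────────────────────────
  ┃                                     
  ┃┌───┬───┬───┬───┐                    
  ┃│ 7 │ 8 │ 9 │ ÷ │                    
  ┃├───┼───┼───┼───┤                    
  ┃│ 4 │ 5 ┏━━━━━━━━━━━━━━━━━━━━━━━━━━━━
  ┃├───┼───┃ CircuitBoard               
  ┃│ 1 │ 2 ┠────────────────────────────
  ┃├───┼───┃   0 1 2 3 4 5 6 7 8 9      
  ┃│ 0 │ . ┃0  [.]                      
  ┃├───┼───┃                            
  ┃│ C │ MC┃1       · ─ ·               
  ┃└───┴───┃                            
  ┃        ┃2       ·           S       
  ┗━━━━━━━━┃        │                   
           ┃3       ·       G           
           ┃                            
           ┗━━━━━━━━━━━━━━━━━━━━━━━━━━━━
                                        


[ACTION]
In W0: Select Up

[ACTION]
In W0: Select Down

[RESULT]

                     ┃>  [-] lib/       
  ┏━━━━━━━━━━━━━━━━━━━━━━━━━━━━━━━━━━━━━
  ┃ Calculator                          
  ┠─────────────────────────────────────
  ┃                                     
  ┃┌───┬───┬───┬───┐                    
  ┃│ 7 │ 8 │ 9 │ ÷ │                    
  ┃├───┼───┼───┼───┤                    
  ┃│ 4 │ 5 ┏━━━━━━━━━━━━━━━━━━━━━━━━━━━━
  ┃├───┼───┃ CircuitBoard               
  ┃│ 1 │ 2 ┠────────────────────────────
  ┃├───┼───┃   0 1 2 3 4 5 6 7 8 9      
  ┃│ 0 │ . ┃0  [.]                      
  ┃├───┼───┃                            
  ┃│ C │ MC┃1       · ─ ·               
  ┃└───┴───┃                            
  ┃        ┃2       ·           S       
  ┗━━━━━━━━┃        │                   
           ┃3       ·       G           
           ┃                            
           ┗━━━━━━━━━━━━━━━━━━━━━━━━━━━━
                                        
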